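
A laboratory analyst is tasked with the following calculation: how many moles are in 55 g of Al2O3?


M(Al2O3) = 101.96 g/mol
n = mass/M = 55/101.96 = 0.5394 mol

0.5394 mol


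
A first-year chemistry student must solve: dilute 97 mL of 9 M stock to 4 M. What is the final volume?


C1V1 = C2V2
9 × 97 = 4 × V2
V2 = 873/4 = 218.25 mL

218.25 mL


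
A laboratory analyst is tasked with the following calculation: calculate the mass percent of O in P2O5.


M(P2O5) = 2×30.97 + 5×16.0 = 141.94 g/mol
Mass of O = 5 × 16.0 = 80.00 g/mol
% O = 80.00/141.94 × 100 = 56.36%

56.36%


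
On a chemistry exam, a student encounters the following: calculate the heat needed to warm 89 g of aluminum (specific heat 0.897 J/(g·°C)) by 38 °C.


q = mcΔT = 89 × 0.897 × 38
= 3033.65 J

3033.65 J


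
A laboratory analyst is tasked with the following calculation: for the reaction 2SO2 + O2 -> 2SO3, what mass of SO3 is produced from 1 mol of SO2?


Mole ratio SO3:SO2 = 2:2
n(SO3) = 1 × 2/2 = 1.000 mol
mass = 1.000 × 80.07 = 80.07 g

80.07 g


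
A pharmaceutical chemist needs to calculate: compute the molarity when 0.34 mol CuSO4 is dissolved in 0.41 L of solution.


M = n/V = 0.34/0.41 = 0.829 mol/L

0.829 M


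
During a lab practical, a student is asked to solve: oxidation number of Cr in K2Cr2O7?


2(+1) + 2x + 7(-2) = 0, so x = +6
Oxidation number: +6

+6


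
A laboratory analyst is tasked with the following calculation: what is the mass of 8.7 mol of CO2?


M(CO2) = 44.01 g/mol
mass = n × M = 8.7 × 44.01 = 382.89 g

382.89 g


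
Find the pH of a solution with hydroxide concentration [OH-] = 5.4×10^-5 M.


pOH = -log10([OH-]) = -log10(5.4×10^-5)
= 5 - log10(5.4) = 4.27
pH = 14 - pOH = 14 - 4.27 = 9.73

9.73


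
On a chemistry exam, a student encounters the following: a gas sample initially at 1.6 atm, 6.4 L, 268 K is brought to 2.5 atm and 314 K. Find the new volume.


P1V1/T1 = P2V2/T2
V2 = P1V1T2/(T1P2)
= 1.6×6.4×314/(268×2.5)
= 4.799 L

4.799 L


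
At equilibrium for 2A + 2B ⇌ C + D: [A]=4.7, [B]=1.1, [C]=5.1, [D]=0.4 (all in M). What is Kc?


Kc = [C][D]/([A]^2[B]^2)
= (5.1^1 × 0.4^1)/(4.7^2 × 1.1^2)
= 2.04/26.7289
= 0.07632

0.07632


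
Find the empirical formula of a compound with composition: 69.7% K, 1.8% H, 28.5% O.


Assume 100 g sample. Moles of each element:
  K: 69.7/39.1 = 1.783 mol
  H: 1.8/1.008 = 1.786 mol
  O: 28.5/16.0 = 1.781 mol
Divide by smallest (1.781):
  K: 1.783/1.781 = 1.0
  H: 1.786/1.781 = 1.0
  O: 1.781/1.781 = 1.0
Empirical formula: KOH

KOH


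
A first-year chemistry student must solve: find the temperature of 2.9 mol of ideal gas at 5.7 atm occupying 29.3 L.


PV = nRT  (R = 0.08206 L·atm/(mol·K))
T = PV/(nR) = 5.7×29.3/(2.9×0.08206)
= 167.01/0.237974
= 701.80 K

701.80 K


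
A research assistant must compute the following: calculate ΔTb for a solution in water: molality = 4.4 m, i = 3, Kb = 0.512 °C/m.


ΔTb = Kb × m × i
= 0.512 × 4.4 × 3
= 6.7584 °C

6.7584 °C


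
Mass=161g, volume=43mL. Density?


ρ = mass/volume
= 161/43
= 3.744 g/mL

3.744 g/mL


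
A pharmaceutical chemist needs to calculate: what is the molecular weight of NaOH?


M(NaOH) = 1×22.99 + 1×16.0 + 1×1.008
= 22.99 + 16.0 + 1.01
= 40.0 g/mol

40.0 g/mol


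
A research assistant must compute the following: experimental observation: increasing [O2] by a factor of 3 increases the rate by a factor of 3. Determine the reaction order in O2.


rate ∝ [O2]^n
3^n = 3 → n = 1
Order in O2: 1

1


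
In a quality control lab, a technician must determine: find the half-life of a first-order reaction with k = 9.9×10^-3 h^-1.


t½ = ln2/k = 0.693147/(9.9×10^-3 h^-1)
= 70.01 h

70.01 h


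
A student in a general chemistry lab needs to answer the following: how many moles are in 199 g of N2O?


M(N2O) = 44.02 g/mol
n = mass/M = 199/44.02 = 4.5207 mol

4.5207 mol


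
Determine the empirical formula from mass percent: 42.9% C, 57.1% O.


Assume 100 g sample. Moles of each element:
  C: 42.9/12.01 = 3.572 mol
  O: 57.1/16.0 = 3.569 mol
Divide by smallest (3.569):
  C: 3.572/3.569 = 1.0
  O: 3.569/3.569 = 1.0
Empirical formula: CO

CO


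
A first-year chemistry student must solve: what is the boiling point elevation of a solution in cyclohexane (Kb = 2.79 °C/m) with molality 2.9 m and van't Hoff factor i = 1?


ΔTb = Kb × m × i
= 2.79 × 2.9 × 1
= 8.091 °C

8.091 °C


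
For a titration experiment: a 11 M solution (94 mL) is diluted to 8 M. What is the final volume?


C1V1 = C2V2
11 × 94 = 8 × V2
V2 = 1034/8 = 129.25 mL

129.25 mL


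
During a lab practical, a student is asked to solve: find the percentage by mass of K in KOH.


M(KOH) = 1×39.1 + 1×16.0 + 1×1.008 = 56.108 g/mol
Mass of K = 1 × 39.1 = 39.10 g/mol
% K = 39.10/56.108 × 100 = 69.69%

69.69%


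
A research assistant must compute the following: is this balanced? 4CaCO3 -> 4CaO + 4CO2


Equation: 4CaCO3 -> 4CaO + 4CO2
Check atoms: C: 4=4, Ca: 4=4, O: 12=12
Balanced

Yes, balanced


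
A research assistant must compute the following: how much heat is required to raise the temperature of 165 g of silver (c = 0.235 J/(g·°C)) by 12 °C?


q = mcΔT = 165 × 0.235 × 12
= 465.30 J

465.30 J


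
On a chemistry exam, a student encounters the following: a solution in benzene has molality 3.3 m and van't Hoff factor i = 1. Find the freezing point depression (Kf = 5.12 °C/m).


ΔTf = Kf × m × i
= 5.12 × 3.3 × 1
= 16.896 °C

16.896 °C


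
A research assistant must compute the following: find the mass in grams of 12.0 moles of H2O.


M(H2O) = 18.02 g/mol
mass = n × M = 12.0 × 18.02 = 216.24 g

216.24 g


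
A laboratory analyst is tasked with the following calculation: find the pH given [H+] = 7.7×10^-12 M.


pH = -log10([H+]) = -log10(7.7×10^-12)
= 12 - log10(7.7)
= 12 - 0.89
= 11.11

11.11


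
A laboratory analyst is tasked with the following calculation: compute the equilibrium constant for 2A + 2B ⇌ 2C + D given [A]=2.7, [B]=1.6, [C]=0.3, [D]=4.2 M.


Kc = [C]^2[D]/([A]^2[B]^2)
= (0.3^2 × 4.2^1)/(2.7^2 × 1.6^2)
= 0.378/18.6624
= 0.02025

0.02025


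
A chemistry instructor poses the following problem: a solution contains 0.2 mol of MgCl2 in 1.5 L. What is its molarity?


M = n/V = 0.2/1.5 = 0.133 mol/L

0.133 M


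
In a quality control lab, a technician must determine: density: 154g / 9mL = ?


ρ = mass/volume
= 154/9
= 17.111 g/mL

17.111 g/mL


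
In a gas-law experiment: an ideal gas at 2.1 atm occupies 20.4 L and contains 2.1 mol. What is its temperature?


PV = nRT  (R = 0.08206 L·atm/(mol·K))
T = PV/(nR) = 2.1×20.4/(2.1×0.08206)
= 42.84/0.172326
= 248.60 K

248.60 K


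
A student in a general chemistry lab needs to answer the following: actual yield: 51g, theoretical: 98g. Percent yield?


% yield = actual/theoretical × 100
= 51/98 × 100
= 52.04%

52.04%


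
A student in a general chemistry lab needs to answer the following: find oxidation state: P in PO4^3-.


x + 4(-2) = -3, so x = +5
Oxidation number: +5

+5


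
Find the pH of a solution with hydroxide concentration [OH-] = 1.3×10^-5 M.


pOH = -log10([OH-]) = -log10(1.3×10^-5)
= 5 - log10(1.3) = 4.89
pH = 14 - pOH = 14 - 4.89 = 9.11

9.11


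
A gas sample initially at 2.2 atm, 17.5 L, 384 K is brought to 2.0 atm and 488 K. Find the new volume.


P1V1/T1 = P2V2/T2
V2 = P1V1T2/(T1P2)
= 2.2×17.5×488/(384×2.0)
= 24.464 L

24.464 L


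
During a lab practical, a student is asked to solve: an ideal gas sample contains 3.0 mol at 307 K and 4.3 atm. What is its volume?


PV = nRT  (R = 0.08206 L·atm/(mol·K))
V = nRT/P = 3.0×0.08206×307/4.3
= 17.576 L

17.576 L


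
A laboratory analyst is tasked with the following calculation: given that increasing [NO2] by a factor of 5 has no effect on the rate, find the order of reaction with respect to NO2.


rate ∝ [NO2]^n
rate ∝ [NO2]^0
Order in NO2: 0

0


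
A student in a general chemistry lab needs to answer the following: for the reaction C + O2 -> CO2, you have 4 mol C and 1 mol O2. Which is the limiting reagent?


Mole ratio available / coefficient:
  C: 4/1 = 4.000
  O2: 1/1 = 1.000
Smaller ratio is limiting.

O2


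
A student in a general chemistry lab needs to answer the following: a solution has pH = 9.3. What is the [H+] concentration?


[H+] = 10^(-pH) = 10^(-9.3)
= 5.01×10^-10 M

5.01×10^-10 M


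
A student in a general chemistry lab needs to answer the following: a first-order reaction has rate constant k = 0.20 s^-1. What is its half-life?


t½ = ln2/k = 0.693147/(0.20 s^-1)
= 3.466 s

3.466 s


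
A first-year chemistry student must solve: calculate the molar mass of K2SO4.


M(K2SO4) = 2×39.1 + 1×32.07 + 4×16.0
= 78.2 + 32.07 + 64.0
= 174.27 g/mol

174.27 g/mol


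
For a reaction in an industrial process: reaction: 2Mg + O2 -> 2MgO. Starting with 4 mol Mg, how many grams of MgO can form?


Mole ratio MgO:Mg = 2:2
n(MgO) = 4 × 2/2 = 4.000 mol
mass = 4.000 × 40.31 = 161.24 g

161.24 g


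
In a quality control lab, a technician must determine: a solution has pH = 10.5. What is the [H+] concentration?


[H+] = 10^(-pH) = 10^(-10.5)
= 3.16×10^-11 M

3.16×10^-11 M


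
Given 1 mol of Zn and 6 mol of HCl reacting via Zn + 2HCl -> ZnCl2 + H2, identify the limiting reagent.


Mole ratio available / coefficient:
  Zn: 1/1 = 1.000
  HCl: 6/2 = 3.000
Smaller ratio is limiting.

Zn


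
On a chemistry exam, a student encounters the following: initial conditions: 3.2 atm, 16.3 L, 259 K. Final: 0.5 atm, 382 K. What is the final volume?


P1V1/T1 = P2V2/T2
V2 = P1V1T2/(T1P2)
= 3.2×16.3×382/(259×0.5)
= 153.862 L

153.862 L


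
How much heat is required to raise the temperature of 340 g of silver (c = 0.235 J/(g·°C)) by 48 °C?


q = mcΔT = 340 × 0.235 × 48
= 3835.20 J

3835.20 J


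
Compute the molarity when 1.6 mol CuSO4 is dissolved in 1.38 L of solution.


M = n/V = 1.6/1.38 = 1.159 mol/L

1.159 M


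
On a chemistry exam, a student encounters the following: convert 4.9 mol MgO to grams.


M(MgO) = 40.31 g/mol
mass = n × M = 4.9 × 40.31 = 197.52 g

197.52 g


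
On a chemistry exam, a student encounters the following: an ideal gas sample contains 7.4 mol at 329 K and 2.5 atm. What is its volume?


PV = nRT  (R = 0.08206 L·atm/(mol·K))
V = nRT/P = 7.4×0.08206×329/2.5
= 79.913 L

79.913 L


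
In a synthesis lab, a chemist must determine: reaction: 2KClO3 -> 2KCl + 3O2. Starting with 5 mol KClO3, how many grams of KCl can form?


Mole ratio KCl:KClO3 = 2:2
n(KCl) = 5 × 2/2 = 5.000 mol
mass = 5.000 × 74.55 = 372.75 g

372.75 g


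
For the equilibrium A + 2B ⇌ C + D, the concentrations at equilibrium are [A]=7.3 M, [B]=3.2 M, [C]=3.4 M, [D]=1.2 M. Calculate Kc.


Kc = [C][D]/([A][B]^2)
= (3.4^1 × 1.2^1)/(7.3^1 × 3.2^2)
= 4.08/74.752
= 0.05458

0.05458


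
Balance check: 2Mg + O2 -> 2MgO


Equation: 2Mg + O2 -> 2MgO
Check atoms: Mg: 2=2, O: 2=2
Balanced

Yes, balanced


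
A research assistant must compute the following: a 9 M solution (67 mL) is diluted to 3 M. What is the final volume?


C1V1 = C2V2
9 × 67 = 3 × V2
V2 = 603/3 = 201.0 mL

201.0 mL


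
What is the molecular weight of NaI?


M(NaI) = 1×22.99 + 1×126.9
= 22.99 + 126.9
= 149.89 g/mol

149.89 g/mol


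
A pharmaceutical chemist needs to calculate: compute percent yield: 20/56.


% yield = actual/theoretical × 100
= 20/56 × 100
= 35.71%

35.71%


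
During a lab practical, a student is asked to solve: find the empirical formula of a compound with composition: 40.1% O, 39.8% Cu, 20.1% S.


Assume 100 g sample. Moles of each element:
  O: 40.1/16.0 = 2.506 mol
  Cu: 39.8/63.55 = 0.626 mol
  S: 20.1/32.07 = 0.627 mol
Divide by smallest (0.626):
  O: 2.506/0.626 = 4.0
  Cu: 0.626/0.626 = 1.0
  S: 0.627/0.626 = 1.0
Empirical formula: CuSO4

CuSO4


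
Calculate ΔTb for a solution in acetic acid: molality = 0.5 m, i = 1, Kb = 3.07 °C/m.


ΔTb = Kb × m × i
= 3.07 × 0.5 × 1
= 1.535 °C

1.535 °C


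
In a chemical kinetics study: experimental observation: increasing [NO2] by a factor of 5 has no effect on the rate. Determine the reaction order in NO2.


rate ∝ [NO2]^n
rate ∝ [NO2]^0
Order in NO2: 0

0


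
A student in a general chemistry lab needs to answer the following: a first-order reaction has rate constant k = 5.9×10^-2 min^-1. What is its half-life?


t½ = ln2/k = 0.693147/(5.9×10^-2 min^-1)
= 11.75 min

11.75 min


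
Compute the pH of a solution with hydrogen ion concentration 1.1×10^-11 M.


pH = -log10([H+]) = -log10(1.1×10^-11)
= 11 - log10(1.1)
= 11 - 0.04
= 10.96

10.96


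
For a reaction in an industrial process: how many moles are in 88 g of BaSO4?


M(BaSO4) = 233.4 g/mol
n = mass/M = 88/233.4 = 0.377 mol

0.377 mol


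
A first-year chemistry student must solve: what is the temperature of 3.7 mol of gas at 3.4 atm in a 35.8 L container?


PV = nRT  (R = 0.08206 L·atm/(mol·K))
T = PV/(nR) = 3.4×35.8/(3.7×0.08206)
= 121.72/0.303622
= 400.89 K

400.89 K


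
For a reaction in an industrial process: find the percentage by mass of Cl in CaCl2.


M(CaCl2) = 1×40.08 + 2×35.45 = 110.98 g/mol
Mass of Cl = 2 × 35.45 = 70.90 g/mol
% Cl = 70.90/110.98 × 100 = 63.89%

63.89%


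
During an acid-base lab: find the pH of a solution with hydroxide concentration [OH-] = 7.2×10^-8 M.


pOH = -log10([OH-]) = -log10(7.2×10^-8)
= 8 - log10(7.2) = 7.14
pH = 14 - pOH = 14 - 7.14 = 6.86

6.86


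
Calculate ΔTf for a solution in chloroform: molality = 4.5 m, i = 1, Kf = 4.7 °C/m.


ΔTf = Kf × m × i
= 4.7 × 4.5 × 1
= 21.15 °C

21.15 °C


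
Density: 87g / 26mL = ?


ρ = mass/volume
= 87/26
= 3.346 g/mL

3.346 g/mL


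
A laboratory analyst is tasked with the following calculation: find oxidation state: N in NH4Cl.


x + 4(+1) + (-1) = 0, so x = -3
Oxidation number: -3

-3


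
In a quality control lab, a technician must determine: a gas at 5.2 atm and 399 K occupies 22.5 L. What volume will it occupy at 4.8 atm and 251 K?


P1V1/T1 = P2V2/T2
V2 = P1V1T2/(T1P2)
= 5.2×22.5×251/(399×4.8)
= 15.334 L

15.334 L


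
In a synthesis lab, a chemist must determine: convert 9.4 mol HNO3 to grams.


M(HNO3) = 63.02 g/mol
mass = n × M = 9.4 × 63.02 = 592.39 g

592.39 g


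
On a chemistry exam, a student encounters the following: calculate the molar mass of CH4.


M(CH4) = 1×12.01 + 4×1.008
= 12.01 + 4.03
= 16.04 g/mol

16.04 g/mol


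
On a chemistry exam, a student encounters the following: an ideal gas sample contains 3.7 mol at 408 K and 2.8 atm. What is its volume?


PV = nRT  (R = 0.08206 L·atm/(mol·K))
V = nRT/P = 3.7×0.08206×408/2.8
= 44.242 L

44.242 L


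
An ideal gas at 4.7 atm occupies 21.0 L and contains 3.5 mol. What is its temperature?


PV = nRT  (R = 0.08206 L·atm/(mol·K))
T = PV/(nR) = 4.7×21.0/(3.5×0.08206)
= 98.70/0.287210
= 343.65 K

343.65 K


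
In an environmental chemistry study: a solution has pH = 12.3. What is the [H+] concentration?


[H+] = 10^(-pH) = 10^(-12.3)
= 5.01×10^-13 M

5.01×10^-13 M


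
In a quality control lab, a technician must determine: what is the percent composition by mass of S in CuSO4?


M(CuSO4) = 1×63.55 + 1×32.07 + 4×16.0 = 159.62 g/mol
Mass of S = 1 × 32.07 = 32.07 g/mol
% S = 32.07/159.62 × 100 = 20.09%

20.09%


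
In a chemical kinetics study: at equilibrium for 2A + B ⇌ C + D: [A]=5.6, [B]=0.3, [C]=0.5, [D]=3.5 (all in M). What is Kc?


Kc = [C][D]/([A]^2[B])
= (0.5^1 × 3.5^1)/(5.6^2 × 0.3^1)
= 1.75/9.408
= 0.1860

0.1860


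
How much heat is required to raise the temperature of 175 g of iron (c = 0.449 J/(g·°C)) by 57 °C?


q = mcΔT = 175 × 0.449 × 57
= 4478.78 J

4478.78 J


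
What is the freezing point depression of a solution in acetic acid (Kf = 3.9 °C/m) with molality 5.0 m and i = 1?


ΔTf = Kf × m × i
= 3.9 × 5.0 × 1
= 19.5 °C

19.5 °C


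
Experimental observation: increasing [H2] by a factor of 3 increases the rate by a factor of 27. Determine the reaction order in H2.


rate ∝ [H2]^n
3^n = 27 → n = 3
Order in H2: 3

3


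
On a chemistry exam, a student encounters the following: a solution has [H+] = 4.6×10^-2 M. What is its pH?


pH = -log10([H+]) = -log10(4.6×10^-2)
= 2 - log10(4.6)
= 2 - 0.66
= 1.34

1.34


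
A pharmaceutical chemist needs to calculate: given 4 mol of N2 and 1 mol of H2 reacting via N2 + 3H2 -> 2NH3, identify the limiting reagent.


Mole ratio available / coefficient:
  N2: 4/1 = 4.000
  H2: 1/3 = 0.333
Smaller ratio is limiting.

H2


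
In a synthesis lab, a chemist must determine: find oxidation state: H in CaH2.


H with a metal (hydride): -1
Oxidation number: -1

-1


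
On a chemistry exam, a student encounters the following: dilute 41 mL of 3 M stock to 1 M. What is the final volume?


C1V1 = C2V2
3 × 41 = 1 × V2
V2 = 123/1 = 123.0 mL

123.0 mL


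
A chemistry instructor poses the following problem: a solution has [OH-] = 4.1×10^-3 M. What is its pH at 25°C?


pOH = -log10([OH-]) = -log10(4.1×10^-3)
= 3 - log10(4.1) = 2.39
pH = 14 - pOH = 14 - 2.39 = 11.61

11.61


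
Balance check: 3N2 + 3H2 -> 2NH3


Equation: 3N2 + 3H2 -> 2NH3
Check atoms: H: 6=6, N: 6≠2
Not balanced

No, not balanced


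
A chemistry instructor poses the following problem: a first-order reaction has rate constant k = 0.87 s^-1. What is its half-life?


t½ = ln2/k = 0.693147/(0.87 s^-1)
= 0.7967 s

0.7967 s


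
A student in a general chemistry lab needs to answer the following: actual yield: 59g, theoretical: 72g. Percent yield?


% yield = actual/theoretical × 100
= 59/72 × 100
= 81.94%

81.94%


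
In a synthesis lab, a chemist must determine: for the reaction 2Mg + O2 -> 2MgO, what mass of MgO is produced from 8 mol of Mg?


Mole ratio MgO:Mg = 2:2
n(MgO) = 8 × 2/2 = 8.000 mol
mass = 8.000 × 40.31 = 322.48 g

322.48 g


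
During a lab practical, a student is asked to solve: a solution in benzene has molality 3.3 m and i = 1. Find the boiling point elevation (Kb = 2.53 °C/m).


ΔTb = Kb × m × i
= 2.53 × 3.3 × 1
= 8.349 °C

8.349 °C


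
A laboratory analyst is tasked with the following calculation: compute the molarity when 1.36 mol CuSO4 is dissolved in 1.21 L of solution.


M = n/V = 1.36/1.21 = 1.124 mol/L

1.124 M


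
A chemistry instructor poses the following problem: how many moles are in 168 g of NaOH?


M(NaOH) = 40.0 g/mol
n = mass/M = 168/40.0 = 4.2 mol

4.2 mol


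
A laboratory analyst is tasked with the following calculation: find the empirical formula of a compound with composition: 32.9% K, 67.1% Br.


Assume 100 g sample. Moles of each element:
  K: 32.9/39.1 = 0.841 mol
  Br: 67.1/79.9 = 0.84 mol
Divide by smallest (0.84):
  K: 0.841/0.84 = 1.0
  Br: 0.84/0.84 = 1.0
Empirical formula: KBr

KBr


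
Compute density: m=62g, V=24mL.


ρ = mass/volume
= 62/24
= 2.583 g/mL

2.583 g/mL


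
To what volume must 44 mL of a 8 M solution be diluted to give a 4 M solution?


C1V1 = C2V2
8 × 44 = 4 × V2
V2 = 352/4 = 88.0 mL

88.0 mL


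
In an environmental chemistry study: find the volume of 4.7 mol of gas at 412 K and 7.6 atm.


PV = nRT  (R = 0.08206 L·atm/(mol·K))
V = nRT/P = 4.7×0.08206×412/7.6
= 20.908 L

20.908 L


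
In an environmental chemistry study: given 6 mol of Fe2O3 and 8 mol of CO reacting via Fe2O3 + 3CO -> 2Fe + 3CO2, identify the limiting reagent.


Mole ratio available / coefficient:
  Fe2O3: 6/1 = 6.000
  CO: 8/3 = 2.667
Smaller ratio is limiting.

CO


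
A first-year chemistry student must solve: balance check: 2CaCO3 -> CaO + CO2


Equation: 2CaCO3 -> CaO + CO2
Check atoms: C: 2≠1, Ca: 2≠1, O: 6≠3
Not balanced

No, not balanced


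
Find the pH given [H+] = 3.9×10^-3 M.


pH = -log10([H+]) = -log10(3.9×10^-3)
= 3 - log10(3.9)
= 3 - 0.59
= 2.41

2.41


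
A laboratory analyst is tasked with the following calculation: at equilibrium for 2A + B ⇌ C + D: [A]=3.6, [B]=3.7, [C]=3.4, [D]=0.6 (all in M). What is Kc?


Kc = [C][D]/([A]^2[B])
= (3.4^1 × 0.6^1)/(3.6^2 × 3.7^1)
= 2.04/47.952
= 0.04254

0.04254


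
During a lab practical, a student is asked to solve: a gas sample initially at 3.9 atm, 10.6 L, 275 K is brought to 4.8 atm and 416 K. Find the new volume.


P1V1/T1 = P2V2/T2
V2 = P1V1T2/(T1P2)
= 3.9×10.6×416/(275×4.8)
= 13.028 L

13.028 L


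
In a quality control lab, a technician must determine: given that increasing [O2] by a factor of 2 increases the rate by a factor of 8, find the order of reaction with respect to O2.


rate ∝ [O2]^n
2^n = 8 → n = 3
Order in O2: 3

3


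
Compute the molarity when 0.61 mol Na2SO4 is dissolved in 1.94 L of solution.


M = n/V = 0.61/1.94 = 0.314 mol/L

0.314 M


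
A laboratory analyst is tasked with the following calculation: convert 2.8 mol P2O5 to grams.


M(P2O5) = 141.94 g/mol
mass = n × M = 2.8 × 141.94 = 397.43 g

397.43 g


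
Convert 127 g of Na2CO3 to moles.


M(Na2CO3) = 105.99 g/mol
n = mass/M = 127/105.99 = 1.1982 mol

1.1982 mol


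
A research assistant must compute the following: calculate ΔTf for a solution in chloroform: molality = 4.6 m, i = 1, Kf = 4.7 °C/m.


ΔTf = Kf × m × i
= 4.7 × 4.6 × 1
= 21.62 °C

21.62 °C


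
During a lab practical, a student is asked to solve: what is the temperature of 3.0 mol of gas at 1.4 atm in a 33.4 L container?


PV = nRT  (R = 0.08206 L·atm/(mol·K))
T = PV/(nR) = 1.4×33.4/(3.0×0.08206)
= 46.76/0.246180
= 189.94 K

189.94 K


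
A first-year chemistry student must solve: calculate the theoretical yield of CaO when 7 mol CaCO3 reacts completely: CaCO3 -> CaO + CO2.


Mole ratio CaO:CaCO3 = 1:1
n(CaO) = 7 × 1/1 = 7.000 mol
mass = 7.000 × 56.08 = 392.56 g

392.56 g


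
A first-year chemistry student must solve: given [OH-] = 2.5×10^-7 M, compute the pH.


pOH = -log10([OH-]) = -log10(2.5×10^-7)
= 7 - log10(2.5) = 6.6
pH = 14 - pOH = 14 - 6.6 = 7.4

7.4


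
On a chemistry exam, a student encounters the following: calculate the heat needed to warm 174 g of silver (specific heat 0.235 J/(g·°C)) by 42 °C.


q = mcΔT = 174 × 0.235 × 42
= 1717.38 J

1717.38 J


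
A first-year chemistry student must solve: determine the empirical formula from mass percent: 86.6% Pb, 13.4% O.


Assume 100 g sample. Moles of each element:
  Pb: 86.6/207.2 = 0.418 mol
  O: 13.4/16.0 = 0.838 mol
Divide by smallest (0.418):
  Pb: 0.418/0.418 = 1.0
  O: 0.838/0.418 = 2.0
Empirical formula: PbO2

PbO2


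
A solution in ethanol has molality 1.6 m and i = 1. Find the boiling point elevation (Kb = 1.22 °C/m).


ΔTb = Kb × m × i
= 1.22 × 1.6 × 1
= 1.952 °C

1.952 °C


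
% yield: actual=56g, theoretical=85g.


% yield = actual/theoretical × 100
= 56/85 × 100
= 65.88%

65.88%


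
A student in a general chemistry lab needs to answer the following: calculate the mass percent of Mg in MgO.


M(MgO) = 1×24.31 + 1×16.0 = 40.31 g/mol
Mass of Mg = 1 × 24.31 = 24.31 g/mol
% Mg = 24.31/40.31 × 100 = 60.31%

60.31%


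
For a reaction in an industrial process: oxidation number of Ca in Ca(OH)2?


Group 2 metal: +2
Oxidation number: +2

+2


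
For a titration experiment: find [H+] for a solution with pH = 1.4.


[H+] = 10^(-pH) = 10^(-1.4)
= 3.98×10^-2 M

3.98×10^-2 M


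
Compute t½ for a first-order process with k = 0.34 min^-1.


t½ = ln2/k = 0.693147/(0.34 min^-1)
= 2.039 min

2.039 min


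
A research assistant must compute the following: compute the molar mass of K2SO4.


M(K2SO4) = 2×39.1 + 1×32.07 + 4×16.0
= 78.2 + 32.07 + 64.0
= 174.27 g/mol

174.27 g/mol


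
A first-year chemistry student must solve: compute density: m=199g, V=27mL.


ρ = mass/volume
= 199/27
= 7.37 g/mL

7.37 g/mL


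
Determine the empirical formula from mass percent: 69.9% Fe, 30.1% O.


Assume 100 g sample. Moles of each element:
  Fe: 69.9/55.85 = 1.252 mol
  O: 30.1/16.0 = 1.881 mol
Divide by smallest (1.252):
  Fe: 1.252/1.252 = 1.0
  O: 1.881/1.252 = 1.5
Multiply all ratios by 2 to obtain whole numbers.
Empirical formula: Fe2O3

Fe2O3


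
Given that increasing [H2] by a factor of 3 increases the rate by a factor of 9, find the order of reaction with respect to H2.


rate ∝ [H2]^n
3^n = 9 → n = 2
Order in H2: 2

2


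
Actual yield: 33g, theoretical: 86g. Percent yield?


% yield = actual/theoretical × 100
= 33/86 × 100
= 38.37%

38.37%


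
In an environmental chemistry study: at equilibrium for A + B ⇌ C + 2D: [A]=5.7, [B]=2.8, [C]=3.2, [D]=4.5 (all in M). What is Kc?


Kc = [C][D]^2/([A][B])
= (3.2^1 × 4.5^2)/(5.7^1 × 2.8^1)
= 64.8/15.96
= 4.060

4.060


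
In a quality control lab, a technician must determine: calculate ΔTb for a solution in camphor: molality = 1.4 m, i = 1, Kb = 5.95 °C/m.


ΔTb = Kb × m × i
= 5.95 × 1.4 × 1
= 8.33 °C

8.33 °C


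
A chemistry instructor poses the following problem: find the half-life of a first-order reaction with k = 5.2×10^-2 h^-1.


t½ = ln2/k = 0.693147/(5.2×10^-2 h^-1)
= 13.33 h

13.33 h


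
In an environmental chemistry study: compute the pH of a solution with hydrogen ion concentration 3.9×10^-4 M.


pH = -log10([H+]) = -log10(3.9×10^-4)
= 4 - log10(3.9)
= 4 - 0.59
= 3.41

3.41


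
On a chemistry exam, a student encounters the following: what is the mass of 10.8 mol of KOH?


M(KOH) = 56.11 g/mol
mass = n × M = 10.8 × 56.11 = 605.99 g

605.99 g


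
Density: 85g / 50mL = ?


ρ = mass/volume
= 85/50
= 1.7 g/mL

1.7 g/mL


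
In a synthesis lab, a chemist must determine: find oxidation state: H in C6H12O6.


H is +1 with nonmetals
Oxidation number: +1

+1


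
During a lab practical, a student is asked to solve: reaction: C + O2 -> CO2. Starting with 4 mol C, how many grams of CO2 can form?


Mole ratio CO2:C = 1:1
n(CO2) = 4 × 1/1 = 4.000 mol
mass = 4.000 × 44.01 = 176.04 g

176.04 g


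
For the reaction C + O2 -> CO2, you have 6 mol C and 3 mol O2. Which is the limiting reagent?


Mole ratio available / coefficient:
  C: 6/1 = 6.000
  O2: 3/1 = 3.000
Smaller ratio is limiting.

O2


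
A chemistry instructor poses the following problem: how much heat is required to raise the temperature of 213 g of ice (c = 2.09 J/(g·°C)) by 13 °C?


q = mcΔT = 213 × 2.09 × 13
= 5787.21 J

5787.21 J


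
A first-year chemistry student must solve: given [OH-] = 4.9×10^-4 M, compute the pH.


pOH = -log10([OH-]) = -log10(4.9×10^-4)
= 4 - log10(4.9) = 3.31
pH = 14 - pOH = 14 - 3.31 = 10.69

10.69


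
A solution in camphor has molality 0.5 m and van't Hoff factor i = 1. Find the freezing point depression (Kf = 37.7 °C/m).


ΔTf = Kf × m × i
= 37.7 × 0.5 × 1
= 18.85 °C

18.85 °C


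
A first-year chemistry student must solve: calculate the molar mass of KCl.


M(KCl) = 1×39.1 + 1×35.45
= 39.1 + 35.45
= 74.55 g/mol

74.55 g/mol


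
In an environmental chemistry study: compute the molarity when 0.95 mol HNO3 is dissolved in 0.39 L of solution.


M = n/V = 0.95/0.39 = 2.436 mol/L

2.436 M


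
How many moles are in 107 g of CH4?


M(CH4) = 16.04 g/mol
n = mass/M = 107/16.04 = 6.6708 mol

6.6708 mol


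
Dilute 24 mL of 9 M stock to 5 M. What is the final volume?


C1V1 = C2V2
9 × 24 = 5 × V2
V2 = 216/5 = 43.2 mL

43.2 mL


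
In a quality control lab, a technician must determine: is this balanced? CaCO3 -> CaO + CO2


Equation: CaCO3 -> CaO + CO2
Check atoms: C: 1=1, Ca: 1=1, O: 3=3
Balanced

Yes, balanced


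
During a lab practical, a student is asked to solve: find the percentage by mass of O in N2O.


M(N2O) = 2×14.01 + 1×16.0 = 44.02 g/mol
Mass of O = 1 × 16.0 = 16.00 g/mol
% O = 16.00/44.02 × 100 = 36.35%

36.35%


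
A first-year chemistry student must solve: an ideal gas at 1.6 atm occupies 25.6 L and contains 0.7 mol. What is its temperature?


PV = nRT  (R = 0.08206 L·atm/(mol·K))
T = PV/(nR) = 1.6×25.6/(0.7×0.08206)
= 40.96/0.057442
= 713.07 K

713.07 K


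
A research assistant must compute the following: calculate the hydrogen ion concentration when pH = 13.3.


[H+] = 10^(-pH) = 10^(-13.3)
= 5.01×10^-14 M

5.01×10^-14 M


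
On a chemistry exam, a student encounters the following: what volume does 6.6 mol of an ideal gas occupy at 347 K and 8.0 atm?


PV = nRT  (R = 0.08206 L·atm/(mol·K))
V = nRT/P = 6.6×0.08206×347/8.0
= 23.492 L

23.492 L


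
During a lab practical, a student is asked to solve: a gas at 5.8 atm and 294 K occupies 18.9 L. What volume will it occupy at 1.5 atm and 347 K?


P1V1/T1 = P2V2/T2
V2 = P1V1T2/(T1P2)
= 5.8×18.9×347/(294×1.5)
= 86.254 L

86.254 L


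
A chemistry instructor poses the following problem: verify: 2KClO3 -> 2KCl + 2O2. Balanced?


Equation: 2KClO3 -> 2KCl + 2O2
Check atoms: Cl: 2=2, K: 2=2, O: 6≠4
Not balanced

No, not balanced


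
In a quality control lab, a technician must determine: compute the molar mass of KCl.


M(KCl) = 1×39.1 + 1×35.45
= 39.1 + 35.45
= 74.55 g/mol

74.55 g/mol


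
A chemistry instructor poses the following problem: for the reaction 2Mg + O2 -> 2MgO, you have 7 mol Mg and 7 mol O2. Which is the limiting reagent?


Mole ratio available / coefficient:
  Mg: 7/2 = 3.500
  O2: 7/1 = 7.000
Smaller ratio is limiting.

Mg


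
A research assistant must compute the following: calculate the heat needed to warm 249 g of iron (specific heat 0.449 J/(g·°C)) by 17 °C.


q = mcΔT = 249 × 0.449 × 17
= 1900.62 J

1900.62 J


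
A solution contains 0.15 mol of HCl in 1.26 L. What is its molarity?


M = n/V = 0.15/1.26 = 0.119 mol/L

0.119 M


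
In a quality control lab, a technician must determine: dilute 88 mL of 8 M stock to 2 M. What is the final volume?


C1V1 = C2V2
8 × 88 = 2 × V2
V2 = 704/2 = 352.0 mL

352.0 mL


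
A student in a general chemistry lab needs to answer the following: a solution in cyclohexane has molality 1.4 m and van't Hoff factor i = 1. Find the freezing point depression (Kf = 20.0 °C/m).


ΔTf = Kf × m × i
= 20.0 × 1.4 × 1
= 28.0 °C

28.0 °C


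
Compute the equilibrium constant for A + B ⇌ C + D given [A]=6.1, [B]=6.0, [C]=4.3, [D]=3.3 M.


Kc = [C][D]/([A][B])
= (4.3^1 × 3.3^1)/(6.1^1 × 6.0^1)
= 14.19/36.6
= 0.3877

0.3877


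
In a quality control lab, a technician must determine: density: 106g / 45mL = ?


ρ = mass/volume
= 106/45
= 2.356 g/mL

2.356 g/mL


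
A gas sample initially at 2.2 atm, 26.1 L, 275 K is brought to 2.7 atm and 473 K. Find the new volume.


P1V1/T1 = P2V2/T2
V2 = P1V1T2/(T1P2)
= 2.2×26.1×473/(275×2.7)
= 36.579 L

36.579 L


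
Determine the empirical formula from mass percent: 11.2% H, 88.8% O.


Assume 100 g sample. Moles of each element:
  H: 11.2/1.008 = 11.111 mol
  O: 88.8/16.0 = 5.55 mol
Divide by smallest (5.55):
  H: 11.111/5.55 = 2.0
  O: 5.55/5.55 = 1.0
Empirical formula: H2O

H2O


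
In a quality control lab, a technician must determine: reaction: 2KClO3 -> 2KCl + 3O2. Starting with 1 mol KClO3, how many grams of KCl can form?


Mole ratio KCl:KClO3 = 2:2
n(KCl) = 1 × 2/2 = 1.000 mol
mass = 1.000 × 74.55 = 74.55 g

74.55 g


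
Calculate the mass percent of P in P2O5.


M(P2O5) = 2×30.97 + 5×16.0 = 141.94 g/mol
Mass of P = 2 × 30.97 = 61.94 g/mol
% P = 61.94/141.94 × 100 = 43.64%

43.64%


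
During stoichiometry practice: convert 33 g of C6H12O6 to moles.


M(C6H12O6) = 180.16 g/mol
n = mass/M = 33/180.16 = 0.1832 mol

0.1832 mol


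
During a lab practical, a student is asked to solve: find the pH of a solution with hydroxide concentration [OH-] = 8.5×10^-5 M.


pOH = -log10([OH-]) = -log10(8.5×10^-5)
= 5 - log10(8.5) = 4.07
pH = 14 - pOH = 14 - 4.07 = 9.93

9.93


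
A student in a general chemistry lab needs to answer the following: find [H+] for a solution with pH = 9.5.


[H+] = 10^(-pH) = 10^(-9.5)
= 3.16×10^-10 M

3.16×10^-10 M


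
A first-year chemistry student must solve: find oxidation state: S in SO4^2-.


x + 4(-2) = -2, so x = +6
Oxidation number: +6

+6


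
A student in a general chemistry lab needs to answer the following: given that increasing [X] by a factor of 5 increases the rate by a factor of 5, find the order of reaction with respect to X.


rate ∝ [X]^n
5^n = 5 → n = 1
Order in X: 1

1


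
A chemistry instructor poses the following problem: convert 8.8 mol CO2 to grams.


M(CO2) = 44.01 g/mol
mass = n × M = 8.8 × 44.01 = 387.29 g

387.29 g


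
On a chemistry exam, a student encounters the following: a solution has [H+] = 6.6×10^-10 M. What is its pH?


pH = -log10([H+]) = -log10(6.6×10^-10)
= 10 - log10(6.6)
= 10 - 0.82
= 9.18

9.18


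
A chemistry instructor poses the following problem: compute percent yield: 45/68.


% yield = actual/theoretical × 100
= 45/68 × 100
= 66.18%

66.18%


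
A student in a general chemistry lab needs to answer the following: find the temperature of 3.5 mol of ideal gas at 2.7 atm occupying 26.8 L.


PV = nRT  (R = 0.08206 L·atm/(mol·K))
T = PV/(nR) = 2.7×26.8/(3.5×0.08206)
= 72.36/0.287210
= 251.94 K

251.94 K


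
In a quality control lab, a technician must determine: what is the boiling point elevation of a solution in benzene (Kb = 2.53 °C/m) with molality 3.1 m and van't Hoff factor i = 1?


ΔTb = Kb × m × i
= 2.53 × 3.1 × 1
= 7.843 °C

7.843 °C


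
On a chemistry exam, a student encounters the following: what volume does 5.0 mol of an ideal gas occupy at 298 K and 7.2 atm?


PV = nRT  (R = 0.08206 L·atm/(mol·K))
V = nRT/P = 5.0×0.08206×298/7.2
= 16.982 L

16.982 L


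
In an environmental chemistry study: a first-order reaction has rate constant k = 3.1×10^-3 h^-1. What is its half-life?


t½ = ln2/k = 0.693147/(3.1×10^-3 h^-1)
= 223.6 h

223.6 h


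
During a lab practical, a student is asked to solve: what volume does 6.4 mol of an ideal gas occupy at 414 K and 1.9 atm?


PV = nRT  (R = 0.08206 L·atm/(mol·K))
V = nRT/P = 6.4×0.08206×414/1.9
= 114.435 L

114.435 L


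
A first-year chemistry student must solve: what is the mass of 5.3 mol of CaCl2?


M(CaCl2) = 110.98 g/mol
mass = n × M = 5.3 × 110.98 = 588.19 g

588.19 g


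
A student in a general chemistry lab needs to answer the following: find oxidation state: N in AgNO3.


(+1) + x + 3(-2) = 0, so x = +5
Oxidation number: +5

+5


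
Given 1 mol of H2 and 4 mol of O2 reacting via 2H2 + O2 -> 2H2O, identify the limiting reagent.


Mole ratio available / coefficient:
  H2: 1/2 = 0.500
  O2: 4/1 = 4.000
Smaller ratio is limiting.

H2


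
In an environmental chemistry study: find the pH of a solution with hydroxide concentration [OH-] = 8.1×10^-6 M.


pOH = -log10([OH-]) = -log10(8.1×10^-6)
= 6 - log10(8.1) = 5.09
pH = 14 - pOH = 14 - 5.09 = 8.91

8.91


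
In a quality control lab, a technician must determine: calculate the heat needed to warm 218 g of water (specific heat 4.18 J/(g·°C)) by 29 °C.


q = mcΔT = 218 × 4.18 × 29
= 26425.96 J

26425.96 J


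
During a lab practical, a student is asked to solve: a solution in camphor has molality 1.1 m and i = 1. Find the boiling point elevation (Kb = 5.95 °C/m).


ΔTb = Kb × m × i
= 5.95 × 1.1 × 1
= 6.545 °C

6.545 °C


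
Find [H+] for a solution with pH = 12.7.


[H+] = 10^(-pH) = 10^(-12.7)
= 2.0×10^-13 M

2.0×10^-13 M


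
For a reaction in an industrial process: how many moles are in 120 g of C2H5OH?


M(C2H5OH) = 46.07 g/mol
n = mass/M = 120/46.07 = 2.6047 mol

2.6047 mol


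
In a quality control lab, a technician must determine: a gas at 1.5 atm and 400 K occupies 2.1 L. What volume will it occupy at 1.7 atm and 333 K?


P1V1/T1 = P2V2/T2
V2 = P1V1T2/(T1P2)
= 1.5×2.1×333/(400×1.7)
= 1.543 L

1.543 L


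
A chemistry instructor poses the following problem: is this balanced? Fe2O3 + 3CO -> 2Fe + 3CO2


Equation: Fe2O3 + 3CO -> 2Fe + 3CO2
Check atoms: C: 3=3, Fe: 2=2, O: 6=6
Balanced

Yes, balanced


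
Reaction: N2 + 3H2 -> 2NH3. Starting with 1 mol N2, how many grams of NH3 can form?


Mole ratio NH3:N2 = 2:1
n(NH3) = 1 × 2/1 = 2.000 mol
mass = 2.000 × 17.03 = 34.06 g

34.06 g


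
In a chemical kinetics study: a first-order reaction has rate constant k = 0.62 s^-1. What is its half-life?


t½ = ln2/k = 0.693147/(0.62 s^-1)
= 1.118 s

1.118 s


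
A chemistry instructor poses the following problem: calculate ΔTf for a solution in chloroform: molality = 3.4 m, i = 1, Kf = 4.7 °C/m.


ΔTf = Kf × m × i
= 4.7 × 3.4 × 1
= 15.98 °C

15.98 °C


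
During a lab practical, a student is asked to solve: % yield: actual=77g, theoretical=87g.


% yield = actual/theoretical × 100
= 77/87 × 100
= 88.51%

88.51%


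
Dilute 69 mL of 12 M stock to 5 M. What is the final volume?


C1V1 = C2V2
12 × 69 = 5 × V2
V2 = 828/5 = 165.6 mL

165.6 mL


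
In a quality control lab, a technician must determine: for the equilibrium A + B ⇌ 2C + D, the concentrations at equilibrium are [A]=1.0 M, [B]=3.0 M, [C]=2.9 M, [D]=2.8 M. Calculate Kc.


Kc = [C]^2[D]/([A][B])
= (2.9^2 × 2.8^1)/(1.0^1 × 3.0^1)
= 23.548/3
= 7.849

7.849


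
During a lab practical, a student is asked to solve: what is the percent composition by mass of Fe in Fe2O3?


M(Fe2O3) = 2×55.85 + 3×16.0 = 159.70 g/mol
Mass of Fe = 2 × 55.85 = 111.70 g/mol
% Fe = 111.70/159.70 × 100 = 69.94%

69.94%


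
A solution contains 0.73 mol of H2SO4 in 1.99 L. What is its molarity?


M = n/V = 0.73/1.99 = 0.367 mol/L

0.367 M


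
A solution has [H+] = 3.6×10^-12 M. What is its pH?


pH = -log10([H+]) = -log10(3.6×10^-12)
= 12 - log10(3.6)
= 12 - 0.56
= 11.44

11.44


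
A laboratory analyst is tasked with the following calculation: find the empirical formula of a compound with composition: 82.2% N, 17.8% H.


Assume 100 g sample. Moles of each element:
  N: 82.2/14.01 = 5.867 mol
  H: 17.8/1.008 = 17.659 mol
Divide by smallest (5.867):
  N: 5.867/5.867 = 1.0
  H: 17.659/5.867 = 3.01
Empirical formula: NH3

NH3


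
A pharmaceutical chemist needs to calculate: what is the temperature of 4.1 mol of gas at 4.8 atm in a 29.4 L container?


PV = nRT  (R = 0.08206 L·atm/(mol·K))
T = PV/(nR) = 4.8×29.4/(4.1×0.08206)
= 141.12/0.336446
= 419.44 K

419.44 K


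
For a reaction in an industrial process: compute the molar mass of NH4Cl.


M(NH4Cl) = 1×14.01 + 4×1.008 + 1×35.45
= 14.01 + 4.03 + 35.45
= 53.49 g/mol

53.49 g/mol


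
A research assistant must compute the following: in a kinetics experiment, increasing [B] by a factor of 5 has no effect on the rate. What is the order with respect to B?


rate ∝ [B]^n
rate ∝ [B]^0
Order in B: 0

0


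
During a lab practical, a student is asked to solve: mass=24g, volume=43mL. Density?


ρ = mass/volume
= 24/43
= 0.558 g/mL

0.558 g/mL


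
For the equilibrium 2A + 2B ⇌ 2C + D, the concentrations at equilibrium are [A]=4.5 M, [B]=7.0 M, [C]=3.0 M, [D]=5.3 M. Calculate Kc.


Kc = [C]^2[D]/([A]^2[B]^2)
= (3.0^2 × 5.3^1)/(4.5^2 × 7.0^2)
= 47.7/992.25
= 0.04807

0.04807


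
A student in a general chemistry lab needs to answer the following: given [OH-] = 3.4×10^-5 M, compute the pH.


pOH = -log10([OH-]) = -log10(3.4×10^-5)
= 5 - log10(3.4) = 4.47
pH = 14 - pOH = 14 - 4.47 = 9.53

9.53
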